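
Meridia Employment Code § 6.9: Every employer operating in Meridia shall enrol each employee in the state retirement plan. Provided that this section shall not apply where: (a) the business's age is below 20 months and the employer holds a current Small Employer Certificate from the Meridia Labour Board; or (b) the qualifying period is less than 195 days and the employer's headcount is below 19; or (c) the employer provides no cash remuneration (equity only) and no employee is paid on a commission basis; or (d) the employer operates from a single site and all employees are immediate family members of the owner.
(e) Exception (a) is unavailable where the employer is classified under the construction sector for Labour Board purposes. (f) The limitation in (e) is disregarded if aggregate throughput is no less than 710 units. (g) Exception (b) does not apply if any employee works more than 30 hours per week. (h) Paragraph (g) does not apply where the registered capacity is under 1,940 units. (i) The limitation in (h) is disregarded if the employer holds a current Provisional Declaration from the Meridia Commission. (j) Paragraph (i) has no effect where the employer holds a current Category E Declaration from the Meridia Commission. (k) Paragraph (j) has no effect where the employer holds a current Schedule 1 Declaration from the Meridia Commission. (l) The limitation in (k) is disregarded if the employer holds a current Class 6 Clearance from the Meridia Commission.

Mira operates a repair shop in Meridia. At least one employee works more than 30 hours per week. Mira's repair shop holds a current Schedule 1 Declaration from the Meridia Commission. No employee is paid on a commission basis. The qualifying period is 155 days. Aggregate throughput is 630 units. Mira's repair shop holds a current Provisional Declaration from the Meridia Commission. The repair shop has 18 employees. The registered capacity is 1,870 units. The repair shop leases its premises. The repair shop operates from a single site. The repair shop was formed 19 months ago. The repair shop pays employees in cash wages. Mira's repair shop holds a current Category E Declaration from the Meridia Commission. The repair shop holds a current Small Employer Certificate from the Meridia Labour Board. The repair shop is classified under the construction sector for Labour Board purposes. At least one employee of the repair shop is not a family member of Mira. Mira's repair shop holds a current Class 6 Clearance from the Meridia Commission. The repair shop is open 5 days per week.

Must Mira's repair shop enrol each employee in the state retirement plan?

All of (a)'s requirements are met (the business's age is 19 months, below the 20 months limit; a current Small Employer Certificate is held). Turning to paragraphs (e)–(f): (e) operates against (a): the repair shop is classified under the construction sector. (f) is not engaged (aggregate throughput is 630 units, short of 710 units), so (e) stands. Exception (a) does not apply.
All of (b)'s requirements are met (the qualifying period is 155 days, less than the 195 days limit; the employer's headcount is 18, below the 19 limit). Applying paragraphs (g)–(l): (g) operates (at least one employee exceeds 30 hours/week), but yields to (h): (h) operates against (g): the registered capacity is 1,870 units, under the 1,940 units limit. (i) operates (a current Provisional Declaration is held), but is displaced by (j): (j) is triggered — a current Category E Declaration is held. (k) would limit (j) — a current Schedule 1 Declaration is held — but (l) sets (k) aside: (l) operates against (k): a current Class 6 Clearance is held. Exception (b) stands.
Exception (c) requires that the employer provides no cash remuneration (equity only); but employees are paid cash wages, so (c) is unavailable.
Exception (d) does not apply: at least one employee is not a family member.

No — exception (b) applies; Mira's repair shop is not required to enrol each employee in the state retirement plan.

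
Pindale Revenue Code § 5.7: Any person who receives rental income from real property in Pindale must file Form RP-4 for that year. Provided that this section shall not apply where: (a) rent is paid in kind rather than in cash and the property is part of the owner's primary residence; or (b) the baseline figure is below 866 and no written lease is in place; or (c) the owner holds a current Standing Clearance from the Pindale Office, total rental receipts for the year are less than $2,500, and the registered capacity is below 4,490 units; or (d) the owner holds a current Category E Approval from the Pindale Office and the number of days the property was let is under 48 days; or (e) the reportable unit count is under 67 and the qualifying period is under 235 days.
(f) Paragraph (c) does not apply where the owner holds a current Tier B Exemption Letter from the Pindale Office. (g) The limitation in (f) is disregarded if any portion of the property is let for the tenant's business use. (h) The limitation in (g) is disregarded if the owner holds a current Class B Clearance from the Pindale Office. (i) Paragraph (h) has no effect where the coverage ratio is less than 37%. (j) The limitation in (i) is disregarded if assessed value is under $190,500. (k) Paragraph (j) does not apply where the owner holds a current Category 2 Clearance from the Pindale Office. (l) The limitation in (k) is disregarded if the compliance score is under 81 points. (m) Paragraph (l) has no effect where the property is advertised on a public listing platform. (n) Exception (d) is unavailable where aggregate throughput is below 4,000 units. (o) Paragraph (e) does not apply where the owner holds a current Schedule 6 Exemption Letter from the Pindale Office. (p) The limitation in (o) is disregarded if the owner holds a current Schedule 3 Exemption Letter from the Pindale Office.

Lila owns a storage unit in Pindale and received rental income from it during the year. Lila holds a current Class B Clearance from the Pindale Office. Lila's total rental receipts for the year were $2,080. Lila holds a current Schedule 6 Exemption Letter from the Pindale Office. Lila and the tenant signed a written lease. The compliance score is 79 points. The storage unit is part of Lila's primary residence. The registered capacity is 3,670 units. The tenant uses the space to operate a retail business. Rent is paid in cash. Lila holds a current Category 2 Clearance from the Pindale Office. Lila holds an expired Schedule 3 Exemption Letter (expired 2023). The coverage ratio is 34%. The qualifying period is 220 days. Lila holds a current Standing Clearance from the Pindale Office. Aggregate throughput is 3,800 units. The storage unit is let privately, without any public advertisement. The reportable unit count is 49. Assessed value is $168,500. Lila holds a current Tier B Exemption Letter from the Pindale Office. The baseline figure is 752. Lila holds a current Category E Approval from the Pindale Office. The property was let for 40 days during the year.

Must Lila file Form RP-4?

Exception (a) requires that rent is paid in kind rather than in cash; but rent is paid in cash, so (a) is unavailable.
Exception (b) requires that no written lease is in place; but a written lease is in place, so (b) is unavailable.
Exception (c)'s conditions are all satisfied: a current Standing Clearance is held; total rental receipts for the year are $2,080, less than the $2,500 limit; the registered capacity is 3,670 units, below the 4,490 units limit. Turning to paragraphs (f)–(m): (f) operates against (c): a current Tier B Exemption Letter is held. (g) operates (the space is let for business use), but is itself disapplied by (h): (h) operates — a current Class B Clearance is held. (i) would limit (h) — the coverage ratio is 34%, less than the 37% limit — but (j) sets (i) aside: (j) operates against (i): assessed value is $168,500, under the $190,500 limit. (k) would limit (j) — a current Category 2 Clearance is held — but (l) sets (k) aside: (l) is triggered — the compliance score is 79 points, under the 81 points limit. (m), which would lift (l), is inapplicable — the property is let privately without advertisement. Exception (c) does not apply.
Exception (d) is satisfied on its face — a current Category E Approval is held; the number of days the property was let is 40 days, under the 48 days limit. However, paragraph (n) must be considered: (n) is triggered — aggregate throughput is 3,800 units, below the 4,000 units limit. Exception (d) does not apply.
Exception (e): the reportable unit count is 49, under the 67 limit; the qualifying period is 220 days, under the 235 days limit — every condition holds. Turning to paragraphs (o)–(p): (o) is triggered — a current Schedule 6 Exemption Letter is held. (p) is not triggered (the Schedule 3 Exemption Letter is not current), so (o) stands. (e) is therefore removed.
Every exception is unavailable, so the rule governs.

Yes — Lila must file Form RP-4.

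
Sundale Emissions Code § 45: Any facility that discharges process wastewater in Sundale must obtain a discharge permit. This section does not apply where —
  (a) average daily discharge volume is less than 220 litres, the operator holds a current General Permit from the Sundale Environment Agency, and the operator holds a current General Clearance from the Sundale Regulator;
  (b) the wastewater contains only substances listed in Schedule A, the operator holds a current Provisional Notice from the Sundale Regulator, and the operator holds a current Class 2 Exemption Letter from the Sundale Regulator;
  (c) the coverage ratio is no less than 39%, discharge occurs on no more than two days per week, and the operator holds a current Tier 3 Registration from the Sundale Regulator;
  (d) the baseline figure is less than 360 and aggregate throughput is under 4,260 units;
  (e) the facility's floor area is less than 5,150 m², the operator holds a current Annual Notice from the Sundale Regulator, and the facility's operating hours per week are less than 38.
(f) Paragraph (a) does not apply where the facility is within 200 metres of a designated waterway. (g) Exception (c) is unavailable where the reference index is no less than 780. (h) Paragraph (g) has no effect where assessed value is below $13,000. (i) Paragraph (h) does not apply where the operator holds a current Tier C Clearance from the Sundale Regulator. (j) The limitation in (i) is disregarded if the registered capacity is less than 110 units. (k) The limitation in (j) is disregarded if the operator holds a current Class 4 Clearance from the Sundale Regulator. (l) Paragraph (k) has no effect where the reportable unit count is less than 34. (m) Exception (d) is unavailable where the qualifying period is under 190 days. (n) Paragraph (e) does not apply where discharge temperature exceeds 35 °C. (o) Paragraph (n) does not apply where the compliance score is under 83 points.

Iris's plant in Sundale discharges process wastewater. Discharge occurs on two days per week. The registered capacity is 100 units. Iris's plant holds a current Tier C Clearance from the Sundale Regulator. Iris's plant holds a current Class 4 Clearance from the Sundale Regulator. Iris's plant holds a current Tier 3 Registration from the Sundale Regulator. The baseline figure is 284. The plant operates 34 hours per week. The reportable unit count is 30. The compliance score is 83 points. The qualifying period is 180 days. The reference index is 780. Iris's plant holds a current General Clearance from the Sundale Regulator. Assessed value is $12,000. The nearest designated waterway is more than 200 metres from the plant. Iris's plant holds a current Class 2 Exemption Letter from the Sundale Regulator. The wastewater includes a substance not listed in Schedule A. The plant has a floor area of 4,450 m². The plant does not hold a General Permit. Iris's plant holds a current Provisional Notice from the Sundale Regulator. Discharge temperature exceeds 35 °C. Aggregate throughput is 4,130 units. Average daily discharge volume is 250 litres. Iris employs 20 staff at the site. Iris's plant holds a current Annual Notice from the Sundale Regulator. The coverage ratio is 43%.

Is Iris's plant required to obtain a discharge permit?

Exception (a) does not apply: average daily discharge volume is 250 litres, not less than 220 litres.
Exception (b) does not apply: the wastewater includes a non-Schedule-A substance.
Exception (c)'s conditions are all satisfied: the coverage ratio is 43%, meeting the 39% threshold; discharge occurs on no more than two days per week; a current Tier 3 Registration is held. Under paragraphs (g)–(l): (g) would limit (c) — the reference index is 780, meeting the 780 threshold — but (h) sets (g) aside: (h) is engaged — assessed value is $12,000, below the $13,000 limit. (i) would limit (h) — a current Tier C Clearance is held — but (j) sets (i) aside: (j) is engaged — the registered capacity is 100 units, less than the 110 units limit. (k) would limit (j) — a current Class 4 Clearance is held — but (l) sets (k) aside: (l) operates against (k): the reportable unit count is 30, less than the 34 limit. So (c) applies.
All of (d)'s requirements are met (the baseline figure is 284, less than the 360 limit; aggregate throughput is 4,130 units, under the 4,260 units limit). But applying paragraph (m): (m) operates against (d): the qualifying period is 180 days, under the 190 days limit. Exception (d) does not apply.
Exception (e) is satisfied on its face — the facility's floor area is 4,450 m², less than the 5,150 m² limit; a current Annual Notice is held; the facility's operating hours per week are 34, less than the 38 limit. Turning to paragraphs (n)–(o): (n) operates against (e): discharge temperature exceeds 35 °C. (o), which would lift (n), does not operate here — the compliance score is 83 points, not under 83 points. So (e) is unavailable.

No — exception (c) applies; Iris's plant is not required to obtain a discharge permit.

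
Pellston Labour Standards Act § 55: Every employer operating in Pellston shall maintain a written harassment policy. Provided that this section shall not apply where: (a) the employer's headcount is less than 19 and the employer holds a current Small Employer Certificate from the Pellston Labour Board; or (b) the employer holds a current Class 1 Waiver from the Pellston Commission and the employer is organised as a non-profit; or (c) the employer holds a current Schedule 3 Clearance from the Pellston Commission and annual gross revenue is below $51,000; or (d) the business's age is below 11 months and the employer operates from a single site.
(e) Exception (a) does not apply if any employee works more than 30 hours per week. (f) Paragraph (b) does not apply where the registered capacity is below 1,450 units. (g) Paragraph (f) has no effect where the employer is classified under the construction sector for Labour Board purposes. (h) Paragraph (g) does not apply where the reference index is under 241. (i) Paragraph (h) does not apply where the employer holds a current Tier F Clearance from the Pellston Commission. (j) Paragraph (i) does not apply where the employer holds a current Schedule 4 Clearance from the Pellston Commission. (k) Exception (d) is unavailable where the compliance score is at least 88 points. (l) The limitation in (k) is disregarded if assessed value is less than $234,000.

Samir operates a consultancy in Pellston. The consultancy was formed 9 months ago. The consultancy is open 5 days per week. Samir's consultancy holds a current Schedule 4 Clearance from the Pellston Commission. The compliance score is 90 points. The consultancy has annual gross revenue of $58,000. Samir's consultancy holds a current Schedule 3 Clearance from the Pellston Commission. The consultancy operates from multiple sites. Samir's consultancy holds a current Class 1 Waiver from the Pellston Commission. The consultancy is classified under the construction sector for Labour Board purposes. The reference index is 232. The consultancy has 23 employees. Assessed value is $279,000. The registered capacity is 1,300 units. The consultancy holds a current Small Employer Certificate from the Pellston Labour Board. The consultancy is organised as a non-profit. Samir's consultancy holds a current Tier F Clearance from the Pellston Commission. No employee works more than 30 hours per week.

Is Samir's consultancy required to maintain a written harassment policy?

Yes — Samir's consultancy must maintain a written harassment policy.

Exception (a) does not apply: the employer's headcount is 23, not less than 19.
All of (b)'s requirements are met (a current Class 1 Waiver is held; the employer is a non-profit). But: (f) is engaged — the registered capacity is 1,300 units, below the 1,450 units limit. (g) is triggered (the consultancy is classified under the construction sector), but is displaced by (h): (h) operates against (g): the reference index is 232, under the 241 limit. (i) would limit (h) — a current Tier F Clearance is held — but (j) sets (i) aside: (j) operates against (i): a current Schedule 4 Clearance is held. So (b) is unavailable.
Exception (c) does not apply: annual gross revenue is $58,000, not below $51,000.
Exception (d) does not apply: the employer operates from multiple sites.
No exception displaces § 55.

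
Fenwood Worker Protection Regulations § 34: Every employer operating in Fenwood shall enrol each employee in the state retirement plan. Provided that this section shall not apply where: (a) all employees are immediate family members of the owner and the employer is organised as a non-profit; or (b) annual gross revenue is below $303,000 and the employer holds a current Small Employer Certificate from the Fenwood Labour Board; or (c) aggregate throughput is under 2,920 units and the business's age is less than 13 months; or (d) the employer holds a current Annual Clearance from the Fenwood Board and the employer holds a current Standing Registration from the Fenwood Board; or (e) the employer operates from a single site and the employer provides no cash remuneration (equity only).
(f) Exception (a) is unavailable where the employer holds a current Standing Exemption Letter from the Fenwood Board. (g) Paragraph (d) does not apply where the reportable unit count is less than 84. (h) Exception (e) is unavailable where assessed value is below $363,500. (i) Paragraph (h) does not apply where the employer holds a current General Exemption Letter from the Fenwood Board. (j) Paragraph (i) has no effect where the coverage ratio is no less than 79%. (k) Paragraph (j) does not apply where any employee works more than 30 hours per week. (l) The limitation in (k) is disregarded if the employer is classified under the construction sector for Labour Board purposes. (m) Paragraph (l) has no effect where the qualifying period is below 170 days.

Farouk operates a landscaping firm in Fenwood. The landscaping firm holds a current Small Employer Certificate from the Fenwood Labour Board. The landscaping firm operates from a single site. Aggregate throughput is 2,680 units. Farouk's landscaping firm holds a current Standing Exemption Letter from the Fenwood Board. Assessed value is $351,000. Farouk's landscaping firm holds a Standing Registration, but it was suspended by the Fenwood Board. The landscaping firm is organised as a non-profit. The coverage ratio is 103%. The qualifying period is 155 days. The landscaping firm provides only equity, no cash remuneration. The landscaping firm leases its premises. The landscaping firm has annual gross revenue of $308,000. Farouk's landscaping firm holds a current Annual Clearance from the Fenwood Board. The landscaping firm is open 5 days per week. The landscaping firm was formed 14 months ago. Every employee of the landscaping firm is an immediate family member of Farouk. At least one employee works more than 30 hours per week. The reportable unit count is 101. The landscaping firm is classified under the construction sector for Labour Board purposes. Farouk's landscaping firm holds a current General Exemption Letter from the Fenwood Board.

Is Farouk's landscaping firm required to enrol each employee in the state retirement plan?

Exception (a)'s conditions are all satisfied: every employee is an immediate family member; the employer is a non-profit. Turning to paragraph (f): (f) is engaged — a current Standing Exemption Letter is held. (a) is therefore removed.
Exception (b) does not apply: annual gross revenue is $308,000, not below $303,000.
Exception (c) does not apply: the business's age is 14 months, not less than 13 months.
Exception (d) requires that the employer holds a current Standing Registration from the Fenwood Board; but no current Standing Registration is held, so (d) is unavailable.
Exception (e)'s conditions are all satisfied: the employer operates from a single site; remuneration is equity-only. Applying paragraphs (h)–(m): (h) is engaged (assessed value is $351,000, below the $363,500 limit), but is overridden by (i): (i) operates against (h): a current General Exemption Letter is held. (j) is engaged (the coverage ratio is 103%, meeting the 79% threshold), but is set aside by (k): (k) operates against (j): at least one employee exceeds 30 hours/week. (l) operates (the landscaping firm is classified under the construction sector), but is displaced by (m): (m) is engaged — the qualifying period is 155 days, below the 170 days limit. (e) remains available.

No — exception (e) applies; Farouk's landscaping firm is not required to enrol each employee in the state retirement plan.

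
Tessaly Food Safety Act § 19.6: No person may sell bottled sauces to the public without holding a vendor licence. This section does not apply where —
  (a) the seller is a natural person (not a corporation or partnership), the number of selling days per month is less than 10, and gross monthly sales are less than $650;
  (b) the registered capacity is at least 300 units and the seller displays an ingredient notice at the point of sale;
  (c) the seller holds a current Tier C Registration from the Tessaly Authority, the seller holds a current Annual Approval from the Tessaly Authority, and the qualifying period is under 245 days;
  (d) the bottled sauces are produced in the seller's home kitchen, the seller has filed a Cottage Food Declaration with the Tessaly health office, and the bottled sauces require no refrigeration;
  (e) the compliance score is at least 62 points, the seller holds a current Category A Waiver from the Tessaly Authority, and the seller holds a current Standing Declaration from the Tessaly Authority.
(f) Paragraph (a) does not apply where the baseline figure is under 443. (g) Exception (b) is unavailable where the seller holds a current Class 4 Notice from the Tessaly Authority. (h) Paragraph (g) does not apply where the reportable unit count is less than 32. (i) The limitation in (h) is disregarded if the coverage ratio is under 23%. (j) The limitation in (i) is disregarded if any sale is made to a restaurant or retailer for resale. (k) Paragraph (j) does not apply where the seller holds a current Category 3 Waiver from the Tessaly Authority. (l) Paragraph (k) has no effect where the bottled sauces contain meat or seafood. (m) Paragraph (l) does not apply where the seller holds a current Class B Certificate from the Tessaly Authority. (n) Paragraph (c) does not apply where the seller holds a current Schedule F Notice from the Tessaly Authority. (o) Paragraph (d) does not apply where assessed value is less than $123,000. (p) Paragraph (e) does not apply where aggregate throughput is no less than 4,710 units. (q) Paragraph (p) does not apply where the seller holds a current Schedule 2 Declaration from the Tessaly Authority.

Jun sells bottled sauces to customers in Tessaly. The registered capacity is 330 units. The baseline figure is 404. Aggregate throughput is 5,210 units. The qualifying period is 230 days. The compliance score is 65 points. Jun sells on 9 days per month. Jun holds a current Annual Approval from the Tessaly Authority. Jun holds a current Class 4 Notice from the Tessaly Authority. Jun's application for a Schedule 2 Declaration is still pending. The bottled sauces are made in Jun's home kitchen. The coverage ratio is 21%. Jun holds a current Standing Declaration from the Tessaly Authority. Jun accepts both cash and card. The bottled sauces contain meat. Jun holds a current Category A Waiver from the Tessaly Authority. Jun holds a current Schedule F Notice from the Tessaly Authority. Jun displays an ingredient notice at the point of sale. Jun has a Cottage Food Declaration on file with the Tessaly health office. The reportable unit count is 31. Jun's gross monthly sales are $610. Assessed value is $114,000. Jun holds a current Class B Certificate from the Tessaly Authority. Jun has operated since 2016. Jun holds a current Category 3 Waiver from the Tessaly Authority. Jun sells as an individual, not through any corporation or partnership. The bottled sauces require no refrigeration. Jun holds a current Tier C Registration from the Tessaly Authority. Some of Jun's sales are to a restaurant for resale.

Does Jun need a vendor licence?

Yes — Jun must hold a vendor licence.

Exception (a)'s conditions are all satisfied: the seller is a natural person; the number of selling days per month is 9, less than the 10 limit; gross monthly sales are $610, less than the $650 limit. However, paragraph (f) must be considered: (f) is triggered — the baseline figure is 404, under the 443 limit. (a) is therefore removed.
Exception (b)'s conditions are all satisfied: the registered capacity is 330 units, meeting the 300 units threshold; an ingredient notice is displayed. But applying paragraphs (g)–(m): (g) operates against (b): a current Class 4 Notice is held. (h) is triggered (the reportable unit count is 31, less than the 32 limit), but is overridden by (i): (i) applies — the coverage ratio is 21%, under the 23% limit. (j) is triggered (some sales are to a restaurant for resale), but is displaced by (k): (k) operates against (j): a current Category 3 Waiver is held. (l) operates (the bottled sauces contain meat), but is set aside by (m): (m) operates against (l): a current Class B Certificate is held. (b) is therefore removed.
Exception (c): a current Tier C Registration is held; a current Annual Approval is held; the qualifying period is 230 days, under the 245 days limit — every condition holds. But applying paragraph (n): (n) operates against (c): a current Schedule F Notice is held. (c) is therefore removed.
Exception (d) is satisfied on its face — the bottled sauces are home-kitchen produced; a Cottage Food Declaration is on file; the bottled sauces are shelf-stable. Turning to paragraph (o): (o) is engaged — assessed value is $114,000, less than the $123,000 limit. Exception (d) does not apply.
Exception (e): the compliance score is 65 points, meeting the 62 points threshold; a current Category A Waiver is held; a current Standing Declaration is held — every condition holds. However, paragraphs (p)–(q) must be considered: (p) operates against (e): aggregate throughput is 5,210 units, meeting the 4,710 units threshold. (q) is not engaged (there is no Schedule 2 Declaration in force), so (p) stands. So (e) is unavailable.
No exception displaces § 19.6.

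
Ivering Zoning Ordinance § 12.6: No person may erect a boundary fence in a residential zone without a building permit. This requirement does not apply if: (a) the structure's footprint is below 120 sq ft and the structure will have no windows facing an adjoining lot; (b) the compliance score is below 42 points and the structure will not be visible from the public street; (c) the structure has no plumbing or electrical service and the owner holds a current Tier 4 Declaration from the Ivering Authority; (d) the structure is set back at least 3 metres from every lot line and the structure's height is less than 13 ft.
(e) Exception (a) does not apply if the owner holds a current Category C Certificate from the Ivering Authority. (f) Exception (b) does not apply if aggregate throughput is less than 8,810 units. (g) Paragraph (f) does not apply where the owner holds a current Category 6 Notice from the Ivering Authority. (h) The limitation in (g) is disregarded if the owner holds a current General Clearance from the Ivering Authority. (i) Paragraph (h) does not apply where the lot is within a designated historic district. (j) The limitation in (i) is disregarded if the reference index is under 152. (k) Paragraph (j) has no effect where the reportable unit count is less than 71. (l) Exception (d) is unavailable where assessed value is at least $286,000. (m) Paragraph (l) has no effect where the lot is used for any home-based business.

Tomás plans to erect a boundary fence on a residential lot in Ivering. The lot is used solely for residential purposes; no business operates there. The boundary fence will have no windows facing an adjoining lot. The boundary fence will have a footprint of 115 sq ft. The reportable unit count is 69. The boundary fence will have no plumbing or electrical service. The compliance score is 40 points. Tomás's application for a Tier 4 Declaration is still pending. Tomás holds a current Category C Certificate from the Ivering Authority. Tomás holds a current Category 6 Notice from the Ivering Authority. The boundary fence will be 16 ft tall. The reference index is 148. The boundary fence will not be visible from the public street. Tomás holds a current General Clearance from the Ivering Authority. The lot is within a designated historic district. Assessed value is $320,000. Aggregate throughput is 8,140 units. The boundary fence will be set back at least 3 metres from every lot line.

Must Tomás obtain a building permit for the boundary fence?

All of (a)'s requirements are met (the structure's footprint is 115 sq ft, below the 120 sq ft limit; no windows face an adjoining lot). But applying paragraph (e): (e) is triggered — a current Category C Certificate is held. (a) is therefore removed.
Exception (b): the compliance score is 40 points, below the 42 points limit; the structure will not be visible from the street — every condition holds. Applying paragraphs (f)–(k): (f) is engaged (aggregate throughput is 8,140 units, less than the 8,810 units limit), but is itself disapplied by (g): (g) operates — a current Category 6 Notice is held. (h) applies (a current General Clearance is held), but is overridden by (i): (i) is triggered — the lot is in a historic district. (j) applies (the reference index is 148, under the 152 limit), but yields to (k): (k) operates against (j): the reportable unit count is 69, less than the 71 limit. So (b) applies.
Exception (c) requires that the owner holds a current Tier 4 Declaration from the Ivering Authority; but the Tier 4 Declaration is not current, so (c) is unavailable.
Exception (d) requires that the structure's height is less than 13 ft; but the structure's height is 16 ft, not less than 13 ft, so (d) is unavailable.

No — exception (b) applies; Tomás does not need a building permit.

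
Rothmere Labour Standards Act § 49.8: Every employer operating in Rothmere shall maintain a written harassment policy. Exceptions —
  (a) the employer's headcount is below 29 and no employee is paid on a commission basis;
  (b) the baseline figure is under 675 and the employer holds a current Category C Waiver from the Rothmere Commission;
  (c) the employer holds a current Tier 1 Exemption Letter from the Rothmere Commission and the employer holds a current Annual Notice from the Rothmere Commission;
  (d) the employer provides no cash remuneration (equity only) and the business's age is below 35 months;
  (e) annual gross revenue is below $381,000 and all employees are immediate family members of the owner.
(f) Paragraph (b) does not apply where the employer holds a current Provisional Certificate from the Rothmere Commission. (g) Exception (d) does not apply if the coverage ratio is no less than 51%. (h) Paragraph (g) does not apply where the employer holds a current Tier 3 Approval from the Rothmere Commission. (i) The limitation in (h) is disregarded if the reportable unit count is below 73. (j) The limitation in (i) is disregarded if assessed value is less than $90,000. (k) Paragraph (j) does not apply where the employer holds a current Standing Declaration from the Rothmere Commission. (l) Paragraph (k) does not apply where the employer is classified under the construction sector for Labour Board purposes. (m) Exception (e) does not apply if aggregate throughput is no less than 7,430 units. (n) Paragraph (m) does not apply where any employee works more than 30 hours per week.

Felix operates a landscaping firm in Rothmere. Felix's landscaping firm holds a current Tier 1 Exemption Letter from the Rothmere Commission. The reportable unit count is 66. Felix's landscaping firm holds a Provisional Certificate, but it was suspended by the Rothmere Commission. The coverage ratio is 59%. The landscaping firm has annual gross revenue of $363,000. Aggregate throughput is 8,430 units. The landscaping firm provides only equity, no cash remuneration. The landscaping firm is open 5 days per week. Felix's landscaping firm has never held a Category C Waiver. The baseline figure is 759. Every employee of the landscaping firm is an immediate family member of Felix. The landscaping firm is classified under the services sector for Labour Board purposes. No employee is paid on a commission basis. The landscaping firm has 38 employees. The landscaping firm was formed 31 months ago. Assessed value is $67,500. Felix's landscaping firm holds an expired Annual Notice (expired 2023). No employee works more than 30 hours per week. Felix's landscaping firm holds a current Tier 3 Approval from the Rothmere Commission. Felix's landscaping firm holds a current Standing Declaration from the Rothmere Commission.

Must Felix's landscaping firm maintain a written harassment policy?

Yes — Felix's landscaping firm must maintain a written harassment policy.

Exception (a) requires that the employer's headcount is below 29; but the employer's headcount is 38, not below 29, so (a) is unavailable.
Exception (b) fails — the baseline figure is 759, not under 675.
Exception (c) does not apply: the Annual Notice is not current.
All of (d)'s requirements are met (remuneration is equity-only; the business's age is 31 months, below the 35 months limit). But: (g) applies — the coverage ratio is 59%, meeting the 51% threshold. (h) applies (a current Tier 3 Approval is held), but is itself disapplied by (i): (i) is triggered — the reportable unit count is 66, below the 73 limit. (j) applies (assessed value is $67,500, less than the $90,000 limit), but is displaced by (k): (k) operates against (j): a current Standing Declaration is held. (l) does not operate here (the landscaping firm is classified under the services sector), so (k) stands. So (d) is unavailable.
All of (e)'s requirements are met (annual gross revenue is $363,000, below the $381,000 limit; every employee is an immediate family member). But: (m) operates against (e): aggregate throughput is 8,430 units, meeting the 7,430 units threshold. (n) does not operate here (no employee exceeds 30 hours/week), so (m) stands. (e) is therefore removed.
No exception is made out. Felix's landscaping firm falls within the general rule.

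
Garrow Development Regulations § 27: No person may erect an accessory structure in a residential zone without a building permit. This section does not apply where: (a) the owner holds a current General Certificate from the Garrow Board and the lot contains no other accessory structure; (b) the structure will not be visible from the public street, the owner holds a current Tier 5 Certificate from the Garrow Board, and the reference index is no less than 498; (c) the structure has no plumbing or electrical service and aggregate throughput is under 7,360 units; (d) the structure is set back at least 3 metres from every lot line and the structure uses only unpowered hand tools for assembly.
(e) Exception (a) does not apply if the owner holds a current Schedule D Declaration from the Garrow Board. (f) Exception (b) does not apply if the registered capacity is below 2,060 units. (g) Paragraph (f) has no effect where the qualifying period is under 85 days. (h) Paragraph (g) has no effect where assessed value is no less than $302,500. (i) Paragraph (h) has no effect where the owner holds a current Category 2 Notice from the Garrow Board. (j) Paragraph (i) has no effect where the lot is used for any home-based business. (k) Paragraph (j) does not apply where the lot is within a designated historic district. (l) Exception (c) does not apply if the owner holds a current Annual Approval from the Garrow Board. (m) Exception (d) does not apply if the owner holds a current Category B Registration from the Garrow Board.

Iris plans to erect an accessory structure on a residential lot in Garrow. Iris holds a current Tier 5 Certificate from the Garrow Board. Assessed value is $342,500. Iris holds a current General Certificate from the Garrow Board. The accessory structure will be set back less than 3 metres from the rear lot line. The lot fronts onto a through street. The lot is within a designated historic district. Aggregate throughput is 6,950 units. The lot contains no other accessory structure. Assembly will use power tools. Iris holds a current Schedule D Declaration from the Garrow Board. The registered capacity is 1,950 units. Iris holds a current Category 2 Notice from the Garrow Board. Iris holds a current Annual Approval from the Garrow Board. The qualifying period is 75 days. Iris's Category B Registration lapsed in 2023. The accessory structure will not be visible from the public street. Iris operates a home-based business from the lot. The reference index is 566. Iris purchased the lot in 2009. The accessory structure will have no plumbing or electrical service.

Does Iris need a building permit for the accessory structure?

Exception (a): a current General Certificate is held; the lot has no other accessory structure — every condition holds. Turning to paragraph (e): (e) is triggered — a current Schedule D Declaration is held. So (a) is unavailable.
Exception (b)'s conditions are all satisfied: the structure will not be visible from the street; a current Tier 5 Certificate is held; the reference index is 566, meeting the 498 threshold. Considering the limiting provisions: (f) applies (the registered capacity is 1,950 units, below the 2,060 units limit), but is set aside by (g): (g) operates against (f): the qualifying period is 75 days, under the 85 days limit. (h) operates (assessed value is $342,500, meeting the $302,500 threshold), but is set aside by (i): (i) operates against (h): a current Category 2 Notice is held. (j) would limit (i) — a home-based business operates on the lot — but (k) sets (j) aside: (k) operates — the lot is in a historic district. Exception (b) stands.
Exception (c): there is no plumbing or electrical service; aggregate throughput is 6,950 units, under the 7,360 units limit — every condition holds. Turning to paragraph (l): (l) operates — a current Annual Approval is held. Exception (c) does not apply.
Exception (d) does not apply: the rear setback is under 3 m.

No — exception (b) applies; Iris does not need a building permit.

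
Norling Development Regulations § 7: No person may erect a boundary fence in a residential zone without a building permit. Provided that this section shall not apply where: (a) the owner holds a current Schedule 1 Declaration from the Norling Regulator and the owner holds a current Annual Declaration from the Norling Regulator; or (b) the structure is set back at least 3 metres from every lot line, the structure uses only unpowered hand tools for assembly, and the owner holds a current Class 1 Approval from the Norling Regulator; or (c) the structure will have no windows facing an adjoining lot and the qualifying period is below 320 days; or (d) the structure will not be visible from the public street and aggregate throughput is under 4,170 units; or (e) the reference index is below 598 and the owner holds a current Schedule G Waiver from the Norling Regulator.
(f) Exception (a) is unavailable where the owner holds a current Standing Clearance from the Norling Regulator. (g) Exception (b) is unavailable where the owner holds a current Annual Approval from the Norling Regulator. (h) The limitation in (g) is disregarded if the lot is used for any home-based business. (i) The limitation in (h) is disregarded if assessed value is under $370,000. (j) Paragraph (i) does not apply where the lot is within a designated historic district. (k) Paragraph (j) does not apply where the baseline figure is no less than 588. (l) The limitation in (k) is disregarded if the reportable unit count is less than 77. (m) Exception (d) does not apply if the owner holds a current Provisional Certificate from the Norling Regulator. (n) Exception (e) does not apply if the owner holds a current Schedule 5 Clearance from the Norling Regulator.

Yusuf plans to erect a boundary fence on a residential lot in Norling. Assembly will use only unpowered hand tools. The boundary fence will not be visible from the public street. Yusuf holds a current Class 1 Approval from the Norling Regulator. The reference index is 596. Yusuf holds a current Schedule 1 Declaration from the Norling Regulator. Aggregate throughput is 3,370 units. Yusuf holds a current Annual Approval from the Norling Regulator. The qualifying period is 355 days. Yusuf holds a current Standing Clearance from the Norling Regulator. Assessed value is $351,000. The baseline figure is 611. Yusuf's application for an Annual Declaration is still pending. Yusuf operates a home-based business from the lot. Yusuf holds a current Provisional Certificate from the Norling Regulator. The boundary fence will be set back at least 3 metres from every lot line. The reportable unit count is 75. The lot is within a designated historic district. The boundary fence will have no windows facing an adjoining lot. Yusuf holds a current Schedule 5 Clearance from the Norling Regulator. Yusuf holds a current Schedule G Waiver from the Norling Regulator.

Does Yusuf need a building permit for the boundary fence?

No — exception (b) applies; Yusuf does not need a building permit.

Exception (a) fails — no current Annual Declaration is held.
All of (b)'s requirements are met (the setback is at least 3 m on every side; assembly uses only hand tools; a current Class 1 Approval is held). As to paragraphs (g)–(l): (g) applies (a current Annual Approval is held), but is overridden by (h): (h) operates against (g): a home-based business operates on the lot. (i) would limit (h) — assessed value is $351,000, under the $370,000 limit — but (j) sets (i) aside: (j) is engaged — the lot is in a historic district. (k) would limit (j) — the baseline figure is 611, meeting the 588 threshold — but (l) sets (k) aside: (l) operates against (k): the reportable unit count is 75, less than the 77 limit. So (b) applies.
Exception (c) does not apply: the qualifying period is 355 days, not below 320 days.
All of (d)'s requirements are met (the structure will not be visible from the street; aggregate throughput is 3,370 units, under the 4,170 units limit). But applying paragraph (m): (m) operates against (d): a current Provisional Certificate is held. (d) is therefore removed.
Exception (e)'s conditions are all satisfied: the reference index is 596, below the 598 limit; a current Schedule G Waiver is held. But applying paragraph (n): (n) operates against (e): a current Schedule 5 Clearance is held. So (e) is unavailable.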